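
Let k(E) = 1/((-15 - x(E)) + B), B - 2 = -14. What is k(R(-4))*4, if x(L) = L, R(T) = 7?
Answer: -2/17 ≈ -0.11765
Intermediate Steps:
B = -12 (B = 2 - 14 = -12)
k(E) = 1/(-27 - E) (k(E) = 1/((-15 - E) - 12) = 1/(-27 - E))
k(R(-4))*4 = -1/(27 + 7)*4 = -1/34*4 = -2/17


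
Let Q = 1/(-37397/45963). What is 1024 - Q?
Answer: 38340491/37397 ≈ 1025.2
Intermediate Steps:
Q = -45963/37397 (Q = 1/(-37397*1/45963) = 1/(-37397/45963) = -45963/37397 ≈ -1.2291)
1024 - Q = 1024 - 1*(-45963/37397) = 1024 + 45963/37397 = 38340491/37397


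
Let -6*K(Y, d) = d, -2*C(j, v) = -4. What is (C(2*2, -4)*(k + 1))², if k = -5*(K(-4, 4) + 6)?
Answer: 23716/9 ≈ 2635.1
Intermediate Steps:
C(j, v) = 2 (C(j, v) = -½*(-4) = 2)
K(Y, d) = -d/6
k = -80/3 (k = -5*(-⅙*4 + 6) = -5*(-⅔ + 6) = -5*16/3 = -80/3 ≈ -26.667)
(C(2*2, -4)*(k + 1))² = (2*(-80/3 + 1))² = (2*(-77/3))² = (-154/3)² = 23716/9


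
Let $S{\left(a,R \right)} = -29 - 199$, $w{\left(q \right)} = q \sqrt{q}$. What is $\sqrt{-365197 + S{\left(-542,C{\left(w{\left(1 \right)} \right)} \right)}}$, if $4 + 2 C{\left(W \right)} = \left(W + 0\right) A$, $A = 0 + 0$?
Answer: $5 i \sqrt{14617} \approx 604.5 i$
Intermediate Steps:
$A = 0$
$w{\left(q \right)} = q^{\frac{3}{2}}$
$C{\left(W \right)} = -2$ ($C{\left(W \right)} = -2 + \frac{\left(W + 0\right) 0}{2} = -2 + \frac{W 0}{2} = -2 + \frac{1}{2} \cdot 0 = -2 + 0 = -2$)
$S{\left(a,R \right)} = -228$
$\sqrt{-365197 + S{\left(-542,C{\left(w{\left(1 \right)} \right)} \right)}} = \sqrt{-365197 - 228} = \sqrt{-365425} = 5 i \sqrt{14617}$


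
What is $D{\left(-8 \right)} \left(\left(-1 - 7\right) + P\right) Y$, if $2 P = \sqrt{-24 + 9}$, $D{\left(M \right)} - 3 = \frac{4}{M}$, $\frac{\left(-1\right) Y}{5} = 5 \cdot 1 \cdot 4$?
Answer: $2000 - 125 i \sqrt{15} \approx 2000.0 - 484.12 i$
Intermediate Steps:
$Y = -100$ ($Y = - 5 \cdot 5 \cdot 1 \cdot 4 = - 5 \cdot 5 \cdot 4 = \left(-5\right) 20 = -100$)
$D{\left(M \right)} = 3 + \frac{4}{M}$
$P = \frac{i \sqrt{15}}{2}$ ($P = \frac{\sqrt{-24 + 9}}{2} = \frac{\sqrt{-15}}{2} = \frac{i \sqrt{15}}{2} \approx 1.9365 i$)
$D{\left(-8 \right)} \left(\left(-1 - 7\right) + P\right) Y = \left(3 + \frac{4}{-8}\right) \left(\left(-1 - 7\right) + \frac{i \sqrt{15}}{2}\right) \left(-100\right) = \left(3 + 4 \left(- \frac{1}{8}\right)\right) \left(\left(-1 - 7\right) + \frac{i \sqrt{15}}{2}\right) \left(-100\right) = \left(3 - \frac{1}{2}\right) \left(-8 + \frac{i \sqrt{15}}{2}\right) \left(-100\right) = \frac{5 \left(-8 + \frac{i \sqrt{15}}{2}\right)}{2} \left(-100\right) = \left(-20 + \frac{5 i \sqrt{15}}{4}\right) \left(-100\right) = 2000 - 125 i \sqrt{15}$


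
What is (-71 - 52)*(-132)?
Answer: 16236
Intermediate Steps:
(-71 - 52)*(-132) = -123*(-132) = 16236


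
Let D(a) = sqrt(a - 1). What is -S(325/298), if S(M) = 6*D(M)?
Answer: -9*sqrt(894)/149 ≈ -1.8060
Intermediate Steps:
D(a) = sqrt(-1 + a)
S(M) = 6*sqrt(-1 + M)
-S(325/298) = -6*sqrt(-1 + 325/298) = -6*sqrt(27/298) = -6*3*sqrt(894)/298 = -9*sqrt(894)/149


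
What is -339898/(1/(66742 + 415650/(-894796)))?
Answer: -5074682151965959/223699 ≈ -2.2685e+10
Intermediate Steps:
-339898/(1/(66742 + 415650/(-894796))) = -339898/(1/(66742 + 415650*(-1/894796))) = -339898/(1/(66742 - 207825/447398)) = -339898/(1/(29860029491/447398)) = -339898/447398/29860029491 = -339898*29860029491/447398 = -5074682151965959/223699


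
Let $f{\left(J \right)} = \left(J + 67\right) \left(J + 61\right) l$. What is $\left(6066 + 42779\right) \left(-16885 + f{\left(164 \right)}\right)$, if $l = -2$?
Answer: $-5902185575$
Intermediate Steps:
$f{\left(J \right)} = - 2 \left(61 + J\right) \left(67 + J\right)$ ($f{\left(J \right)} = \left(J + 67\right) \left(J + 61\right) \left(-2\right) = \left(67 + J\right) \left(61 + J\right) \left(-2\right) = \left(61 + J\right) \left(67 + J\right) \left(-2\right) = - 2 \left(61 + J\right) \left(67 + J\right)$)
$\left(6066 + 42779\right) \left(-16885 + f{\left(164 \right)}\right) = \left(6066 + 42779\right) \left(-16885 - \left(50158 + 53792\right)\right) = 48845 \left(-16885 - 103950\right) = 48845 \left(-120835\right) = -5902185575$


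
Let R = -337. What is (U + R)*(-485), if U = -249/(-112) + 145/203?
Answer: 2592325/16 ≈ 1.6202e+5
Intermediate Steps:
U = 47/16 (U = -249*(-1/112) + 145*(1/203) = 249/112 + 5/7 = 47/16 ≈ 2.9375)
(U + R)*(-485) = (47/16 - 337)*(-485) = -5345/16*(-485) = 2592325/16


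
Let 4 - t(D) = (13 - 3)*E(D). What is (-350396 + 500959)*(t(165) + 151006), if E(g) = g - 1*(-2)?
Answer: 22485078420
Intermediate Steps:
E(g) = 2 + g (E(g) = g + 2 = 2 + g)
t(D) = -16 - 10*D (t(D) = 4 - (13 - 3)*(2 + D) = 4 - 10*(2 + D) = 4 - (20 + 10*D) = 4 + (-20 - 10*D) = -16 - 10*D)
(-350396 + 500959)*(t(165) + 151006) = (-350396 + 500959)*((-16 - 10*165) + 151006) = 150563*((-16 - 1650) + 151006) = 150563*(-1666 + 151006) = 150563*149340 = 22485078420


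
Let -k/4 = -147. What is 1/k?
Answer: 1/588 ≈ 0.0017007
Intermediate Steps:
k = 588 (k = -4*(-147) = 588)
1/k = 1/588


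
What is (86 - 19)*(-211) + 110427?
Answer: 96290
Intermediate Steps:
(86 - 19)*(-211) + 110427 = 67*(-211) + 110427 = -14137 + 110427 = 96290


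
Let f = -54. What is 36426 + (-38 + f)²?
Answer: 44890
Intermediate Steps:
36426 + (-38 + f)² = 36426 + (-38 - 54)² = 36426 + (-92)² = 36426 + 8464 = 44890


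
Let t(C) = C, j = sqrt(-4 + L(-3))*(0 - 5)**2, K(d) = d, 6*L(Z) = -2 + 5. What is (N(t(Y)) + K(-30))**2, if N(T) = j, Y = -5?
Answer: -2575/2 - 750*I*sqrt(14) ≈ -1287.5 - 2806.2*I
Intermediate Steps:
L(Z) = 1/2 (L(Z) = (-2 + 5)/6 = (1/6)*3 = 1/2)
j = 25*I*sqrt(14)/2 (j = sqrt(-4 + 1/2)*(0 - 5)**2 = sqrt(-7/2)*(-5)**2 = (I*sqrt(14)/2)*25 = 25*I*sqrt(14)/2 ≈ 46.771*I)
N(T) = 25*I*sqrt(14)/2
(N(t(Y)) + K(-30))**2 = (25*I*sqrt(14)/2 - 30)**2 = (-30 + 25*I*sqrt(14)/2)**2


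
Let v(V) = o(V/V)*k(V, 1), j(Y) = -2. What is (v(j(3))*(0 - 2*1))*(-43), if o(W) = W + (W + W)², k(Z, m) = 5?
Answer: 2150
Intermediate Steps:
o(W) = W + 4*W² (o(W) = W + (2*W)² = W + 4*W²)
v(V) = 25 (v(V) = ((V/V)*(1 + 4*(V/V)))*5 = (1*(1 + 4*1))*5 = (1*(1 + 4))*5 = (1*5)*5 = 5*5 = 25)
(v(j(3))*(0 - 2*1))*(-43) = (25*(0 - 2*1))*(-43) = (25*(0 - 2))*(-43) = (25*(-2))*(-43) = -50*(-43) = 2150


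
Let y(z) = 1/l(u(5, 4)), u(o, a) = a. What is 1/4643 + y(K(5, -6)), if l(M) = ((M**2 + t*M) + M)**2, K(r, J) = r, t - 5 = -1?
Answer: 5939/6017328 ≈ 0.00098698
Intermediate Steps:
t = 4 (t = 5 - 1 = 4)
l(M) = (M**2 + 5*M)**2 (l(M) = ((M**2 + 4*M) + M)**2 = (M**2 + 5*M)**2)
y(z) = 1/1296 (y(z) = 1/(4**2*(5 + 4)**2) = 1/(16*9**2) = 1/(16*81) = 1/1296)
1/4643 + y(K(5, -6)) = 1/4643 + 1/1296 = 5939/6017328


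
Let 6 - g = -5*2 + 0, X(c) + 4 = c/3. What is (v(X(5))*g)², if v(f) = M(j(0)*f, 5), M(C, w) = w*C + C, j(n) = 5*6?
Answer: 45158400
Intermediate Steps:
X(c) = -4 + c/3
j(n) = 30
M(C, w) = C + C*w (M(C, w) = C*w + C = C + C*w)
g = 16 (g = 6 - (-5*2 + 0) = 6 - (-10 + 0) = 6 - 1*(-10) = 6 + 10 = 16)
v(f) = 180*f (v(f) = (30*f)*(1 + 5) = (30*f)*6 = 180*f)
(v(X(5))*g)² = ((180*(-4 + (⅓)*5))*16)² = ((180*(-4 + 5/3))*16)² = ((180*(-7/3))*16)² = (-420*16)² = (-6720)² = 45158400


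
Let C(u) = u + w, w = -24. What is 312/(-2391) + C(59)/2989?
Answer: -40423/340319 ≈ -0.11878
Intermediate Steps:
C(u) = -24 + u (C(u) = u - 24 = -24 + u)
312/(-2391) + C(59)/2989 = 312/(-2391) + (-24 + 59)/2989 = 312*(-1/2391) + 35*(1/2989) = -104/797 + 5/427 = -40423/340319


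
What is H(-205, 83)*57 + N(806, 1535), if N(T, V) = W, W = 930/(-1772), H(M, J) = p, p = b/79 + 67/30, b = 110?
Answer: 36071803/174985 ≈ 206.14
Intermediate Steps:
p = 8593/2370 (p = 110/79 + 67/30 = 8593/2370 ≈ 3.6257)
H(M, J) = 8593/2370
W = -465/886 (W = 930*(-1/1772) = -465/886 ≈ -0.52483)
N(T, V) = -465/886
H(-205, 83)*57 + N(806, 1535) = (8593/2370)*57 - 465/886 = 163267/790 - 465/886 = 36071803/174985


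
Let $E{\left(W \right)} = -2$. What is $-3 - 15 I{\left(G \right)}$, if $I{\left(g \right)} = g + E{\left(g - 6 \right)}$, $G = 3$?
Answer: $-18$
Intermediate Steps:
$I{\left(g \right)} = -2 + g$ ($I{\left(g \right)} = g - 2 = -2 + g$)
$-3 - 15 I{\left(G \right)} = -3 - 15 \left(-2 + 3\right) = -3 - 15 = -18$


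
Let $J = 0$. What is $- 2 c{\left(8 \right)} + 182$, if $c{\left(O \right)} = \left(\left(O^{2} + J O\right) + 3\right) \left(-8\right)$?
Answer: $1254$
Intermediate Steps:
$c{\left(O \right)} = -24 - 8 O^{2}$ ($c{\left(O \right)} = \left(\left(O^{2} + 0 O\right) + 3\right) \left(-8\right) = \left(\left(O^{2} + 0\right) + 3\right) \left(-8\right) = \left(O^{2} + 3\right) \left(-8\right) = \left(3 + O^{2}\right) \left(-8\right) = -24 - 8 O^{2}$)
$- 2 c{\left(8 \right)} + 182 = - 2 \left(-24 - 8 \cdot 8^{2}\right) + 182 = - 2 \left(-24 - 512\right) + 182 = \left(-2\right) \left(-536\right) + 182 = 1072 + 182 = 1254$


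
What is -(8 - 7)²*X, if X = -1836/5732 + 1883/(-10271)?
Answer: 7412728/14718343 ≈ 0.50364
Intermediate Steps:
X = -7412728/14718343 (X = -1836*1/5732 + 1883*(-1/10271) = -459/1433 - 1883/10271 = -7412728/14718343 ≈ -0.50364)
-(8 - 7)²*X = -(8 - 7)²*(-7412728)/14718343 = -1²*(-7412728)/14718343 = -(-7412728)/14718343 = -1*(-7412728/14718343) = 7412728/14718343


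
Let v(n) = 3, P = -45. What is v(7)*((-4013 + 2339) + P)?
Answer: -5157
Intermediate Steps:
v(7)*((-4013 + 2339) + P) = 3*((-4013 + 2339) - 45) = 3*(-1674 - 45) = 3*(-1719) = -5157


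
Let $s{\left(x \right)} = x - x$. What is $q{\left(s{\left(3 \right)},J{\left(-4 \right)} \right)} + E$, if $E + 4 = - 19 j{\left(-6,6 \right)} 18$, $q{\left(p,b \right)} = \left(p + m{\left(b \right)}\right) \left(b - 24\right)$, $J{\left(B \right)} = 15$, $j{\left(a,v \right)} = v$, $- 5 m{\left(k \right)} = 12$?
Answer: $- \frac{10172}{5} \approx -2034.4$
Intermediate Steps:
$s{\left(x \right)} = 0$
$m{\left(k \right)} = - \frac{12}{5}$ ($m{\left(k \right)} = \left(- \frac{1}{5}\right) 12 = - \frac{12}{5}$)
$q{\left(p,b \right)} = \left(-24 + b\right) \left(- \frac{12}{5} + p\right)$ ($q{\left(p,b \right)} = \left(p - \frac{12}{5}\right) \left(b - 24\right) = \left(- \frac{12}{5} + p\right) \left(-24 + b\right) = \left(-24 + b\right) \left(- \frac{12}{5} + p\right)$)
$E = -2056$ ($E = -4 + \left(-19\right) 6 \cdot 18 = -4 - 2052 = -2056$)
$q{\left(s{\left(3 \right)},J{\left(-4 \right)} \right)} + E = \left(\frac{288}{5} - 0 - 36 + 15 \cdot 0\right) - 2056 = \left(\frac{288}{5} + 0 - 36 + 0\right) - 2056 = \frac{108}{5} - 2056 = - \frac{10172}{5}$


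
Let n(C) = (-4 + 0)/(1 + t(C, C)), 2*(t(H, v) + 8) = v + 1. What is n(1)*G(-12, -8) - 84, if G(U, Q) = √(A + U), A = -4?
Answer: -84 + 8*I/3 ≈ -84.0 + 2.6667*I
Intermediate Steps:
t(H, v) = -15/2 + v/2 (t(H, v) = -8 + (v + 1)/2 = -8 + (1 + v)/2 = -8 + (½ + v/2) = -15/2 + v/2)
G(U, Q) = √(-4 + U)
n(C) = -4/(-13/2 + C/2) (n(C) = (-4 + 0)/(1 + (-15/2 + C/2)) = -4/(-13/2 + C/2))
n(1)*G(-12, -8) - 84 = (-8/(-13 + 1))*√(-4 - 12) - 84 = (-8/(-12))*√(-16) - 84 = (-8*(-1/12))*(4*I) - 84 = 2*(4*I)/3 - 84 = 8*I/3 - 84 = -84 + 8*I/3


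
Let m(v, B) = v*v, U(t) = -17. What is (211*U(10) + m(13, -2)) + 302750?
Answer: 299332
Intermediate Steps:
m(v, B) = v²
(211*U(10) + m(13, -2)) + 302750 = (211*(-17) + 13²) + 302750 = (-3587 + 169) + 302750 = -3418 + 302750 = 299332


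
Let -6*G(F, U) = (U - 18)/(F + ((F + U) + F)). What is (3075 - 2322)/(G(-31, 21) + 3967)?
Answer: 108432/571249 ≈ 0.18982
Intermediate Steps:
G(F, U) = -(-18 + U)/(6*(U + 3*F)) (G(F, U) = -(U - 18)/(6*(F + ((F + U) + F))) = -(-18 + U)/(6*(F + (U + 2*F))) = -(-18 + U)/(6*(U + 3*F)))
(3075 - 2322)/(G(-31, 21) + 3967) = (3075 - 2322)/((18 - 1*21)/(6*(21 + 3*(-31))) + 3967) = 753/((18 - 21)/(6*(21 - 93)) + 3967) = 753/((⅙)*(-3)/(-72) + 3967) = 753/((⅙)*(-1/72)*(-3) + 3967) = 753/(1/144 + 3967) = 753/(571249/144) = 753*(144/571249) = 108432/571249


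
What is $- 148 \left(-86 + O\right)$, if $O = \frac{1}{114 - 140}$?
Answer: $\frac{165538}{13} \approx 12734.0$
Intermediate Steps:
$O = - \frac{1}{26}$ ($O = \frac{1}{-26} = - \frac{1}{26} \approx -0.038462$)
$- 148 \left(-86 + O\right) = - 148 \left(-86 - \frac{1}{26}\right) = \left(-148\right) \left(- \frac{2237}{26}\right) = \frac{165538}{13}$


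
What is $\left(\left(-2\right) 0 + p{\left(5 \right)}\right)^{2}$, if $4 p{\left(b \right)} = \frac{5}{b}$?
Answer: $\frac{1}{16} \approx 0.0625$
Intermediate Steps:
$p{\left(b \right)} = \frac{5}{4 b}$ ($p{\left(b \right)} = \frac{5 \frac{1}{b}}{4} = \frac{5}{4 b}$)
$\left(\left(-2\right) 0 + p{\left(5 \right)}\right)^{2} = \left(\left(-2\right) 0 + \frac{5}{4 \cdot 5}\right)^{2} = \left(0 + \frac{5}{4} \cdot \frac{1}{5}\right)^{2} = \left(0 + \frac{1}{4}\right)^{2} = \left(\frac{1}{4}\right)^{2} = \frac{1}{16}$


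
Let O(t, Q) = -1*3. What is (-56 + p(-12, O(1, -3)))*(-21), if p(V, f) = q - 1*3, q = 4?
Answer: 1155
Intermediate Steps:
O(t, Q) = -3
p(V, f) = 1 (p(V, f) = 4 - 1*3 = 4 - 3 = 1)
(-56 + p(-12, O(1, -3)))*(-21) = (-56 + 1)*(-21) = -55*(-21) = 1155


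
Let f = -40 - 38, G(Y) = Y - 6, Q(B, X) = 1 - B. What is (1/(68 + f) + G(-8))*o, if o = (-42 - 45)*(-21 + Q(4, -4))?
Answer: -147204/5 ≈ -29441.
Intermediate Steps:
G(Y) = -6 + Y
o = 2088 (o = (-42 - 45)*(-21 + (1 - 1*4)) = -87*(-21 + (1 - 4)) = -87*(-21 - 3) = -87*(-24) = 2088)
f = -78
(1/(68 + f) + G(-8))*o = (1/(68 - 78) + (-6 - 8))*2088 = (1/(-10) - 14)*2088 = (-⅒ - 14)*2088 = -141/10*2088 = -147204/5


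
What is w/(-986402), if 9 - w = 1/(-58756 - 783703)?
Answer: -3791066/415501621259 ≈ -9.1241e-6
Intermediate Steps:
w = 7582132/842459 (w = 9 - 1/(-58756 - 783703) = 9 - 1/(-842459) = 9 - 1*(-1/842459) = 9 + 1/842459 = 7582132/842459 ≈ 9.0000)
w/(-986402) = (7582132/842459)/(-986402) = (7582132/842459)*(-1/986402) = -3791066/415501621259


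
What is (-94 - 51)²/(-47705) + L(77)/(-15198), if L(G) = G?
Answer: -2229043/5000142 ≈ -0.44580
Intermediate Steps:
(-94 - 51)²/(-47705) + L(77)/(-15198) = (-94 - 51)²/(-47705) + 77/(-15198) = (-145)²*(-1/47705) + 77*(-1/15198) = 21025*(-1/47705) - 77/15198 = -145/329 - 77/15198 = -2229043/5000142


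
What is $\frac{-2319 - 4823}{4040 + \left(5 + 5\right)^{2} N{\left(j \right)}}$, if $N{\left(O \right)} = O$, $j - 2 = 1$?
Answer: $- \frac{3571}{2170} \approx -1.6456$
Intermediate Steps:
$j = 3$ ($j = 2 + 1 = 3$)
$\frac{-2319 - 4823}{4040 + \left(5 + 5\right)^{2} N{\left(j \right)}} = \frac{-2319 - 4823}{4040 + \left(5 + 5\right)^{2} \cdot 3} = - \frac{7142}{4040 + 10^{2} \cdot 3} = - \frac{7142}{4040 + 100 \cdot 3} = - \frac{7142}{4040 + 300} = - \frac{7142}{4340} = \left(-7142\right) \frac{1}{4340} = - \frac{3571}{2170}$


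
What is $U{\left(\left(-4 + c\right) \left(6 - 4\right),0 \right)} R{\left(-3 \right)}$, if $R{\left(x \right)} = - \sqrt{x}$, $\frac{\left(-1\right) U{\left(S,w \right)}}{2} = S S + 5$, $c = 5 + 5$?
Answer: $298 i \sqrt{3} \approx 516.15 i$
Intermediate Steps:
$c = 10$
$U{\left(S,w \right)} = -10 - 2 S^{2}$ ($U{\left(S,w \right)} = - 2 \left(S S + 5\right) = - 2 \left(S^{2} + 5\right) = - 2 \left(5 + S^{2}\right) = -10 - 2 S^{2}$)
$U{\left(\left(-4 + c\right) \left(6 - 4\right),0 \right)} R{\left(-3 \right)} = \left(-10 - 2 \left(\left(-4 + 10\right) \left(6 - 4\right)\right)^{2}\right) \left(- \sqrt{-3}\right) = \left(-10 - 2 \left(6 \cdot 2\right)^{2}\right) \left(- i \sqrt{3}\right) = \left(-10 - 2 \cdot 12^{2}\right) \left(- i \sqrt{3}\right) = \left(-10 - 288\right) \left(- i \sqrt{3}\right) = - 298 \left(- i \sqrt{3}\right) = 298 i \sqrt{3}$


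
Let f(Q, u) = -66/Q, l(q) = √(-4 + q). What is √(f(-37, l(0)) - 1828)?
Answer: I*√2500090/37 ≈ 42.734*I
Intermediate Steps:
√(f(-37, l(0)) - 1828) = √(-66/(-37) - 1828) = √(-66*(-1/37) - 1828) = √(66/37 - 1828) = √(-67570/37) = I*√2500090/37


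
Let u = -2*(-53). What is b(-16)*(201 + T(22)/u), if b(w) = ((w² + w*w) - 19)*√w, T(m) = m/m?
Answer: 21008702*I/53 ≈ 3.9639e+5*I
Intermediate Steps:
u = 106
T(m) = 1
b(w) = √w*(-19 + 2*w²) (b(w) = ((w² + w²) - 19)*√w = (2*w² - 19)*√w = (-19 + 2*w²)*√w = √w*(-19 + 2*w²))
b(-16)*(201 + T(22)/u) = (√(-16)*(-19 + 2*(-16)²))*(201 + 1/106) = ((4*I)*(-19 + 2*256))*(201 + 1*(1/106)) = ((4*I)*(-19 + 512))*(201 + 1/106) = ((4*I)*493)*(21307/106) = (1972*I)*(21307/106) = 21008702*I/53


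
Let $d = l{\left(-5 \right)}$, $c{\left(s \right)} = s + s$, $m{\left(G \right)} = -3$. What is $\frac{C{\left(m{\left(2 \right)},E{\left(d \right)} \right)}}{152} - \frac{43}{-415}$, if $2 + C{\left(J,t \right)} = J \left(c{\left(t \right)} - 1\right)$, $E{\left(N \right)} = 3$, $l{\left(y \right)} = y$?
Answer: $- \frac{519}{63080} \approx -0.0082276$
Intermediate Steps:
$c{\left(s \right)} = 2 s$
$d = -5$
$C{\left(J,t \right)} = -2 + J \left(-1 + 2 t\right)$ ($C{\left(J,t \right)} = -2 + J \left(2 t - 1\right) = -2 + J \left(-1 + 2 t\right)$)
$\frac{C{\left(m{\left(2 \right)},E{\left(d \right)} \right)}}{152} - \frac{43}{-415} = \frac{-2 - -3 + 2 \left(-3\right) 3}{152} - \frac{43}{-415} = \left(-2 + 3 - 18\right) \frac{1}{152} - - \frac{43}{415} = \left(-17\right) \frac{1}{152} + \frac{43}{415} = - \frac{17}{152} + \frac{43}{415} = - \frac{519}{63080}$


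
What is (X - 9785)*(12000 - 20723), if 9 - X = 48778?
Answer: 510766542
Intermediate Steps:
X = -48769 (X = 9 - 1*48778 = 9 - 48778 = -48769)
(X - 9785)*(12000 - 20723) = (-48769 - 9785)*(12000 - 20723) = -58554*(-8723) = 510766542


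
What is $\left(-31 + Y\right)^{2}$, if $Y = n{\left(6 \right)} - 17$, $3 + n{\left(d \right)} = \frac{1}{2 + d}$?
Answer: $\frac{165649}{64} \approx 2588.3$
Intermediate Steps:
$n{\left(d \right)} = -3 + \frac{1}{2 + d}$
$Y = - \frac{159}{8}$ ($Y = \frac{-5 - 18}{2 + 6} - 17 = \frac{-5 - 18}{8} - 17 = \frac{1}{8} \left(-23\right) - 17 = - \frac{23}{8} - 17 = - \frac{159}{8} \approx -19.875$)
$\left(-31 + Y\right)^{2} = \left(-31 - \frac{159}{8}\right)^{2} = \left(- \frac{407}{8}\right)^{2} = \frac{165649}{64}$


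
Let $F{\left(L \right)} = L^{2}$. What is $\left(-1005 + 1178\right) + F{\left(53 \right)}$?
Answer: $2982$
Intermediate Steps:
$\left(-1005 + 1178\right) + F{\left(53 \right)} = \left(-1005 + 1178\right) + 53^{2} = 173 + 2809 = 2982$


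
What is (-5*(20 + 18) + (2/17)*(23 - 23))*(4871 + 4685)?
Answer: -1815640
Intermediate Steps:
(-5*(20 + 18) + (2/17)*(23 - 23))*(4871 + 4685) = (-5*38 + (2*(1/17))*0)*9556 = (-190 + (2/17)*0)*9556 = (-190 + 0)*9556 = -190*9556 = -1815640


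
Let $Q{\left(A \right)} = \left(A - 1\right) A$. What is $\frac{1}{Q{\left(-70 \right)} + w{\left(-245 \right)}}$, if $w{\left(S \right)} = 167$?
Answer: $\frac{1}{5137} \approx 0.00019467$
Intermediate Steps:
$Q{\left(A \right)} = A \left(-1 + A\right)$ ($Q{\left(A \right)} = \left(-1 + A\right) A = A \left(-1 + A\right)$)
$\frac{1}{Q{\left(-70 \right)} + w{\left(-245 \right)}} = \frac{1}{- 70 \left(-1 - 70\right) + 167} = \frac{1}{\left(-70\right) \left(-71\right) + 167} = \frac{1}{4970 + 167} = \frac{1}{5137}$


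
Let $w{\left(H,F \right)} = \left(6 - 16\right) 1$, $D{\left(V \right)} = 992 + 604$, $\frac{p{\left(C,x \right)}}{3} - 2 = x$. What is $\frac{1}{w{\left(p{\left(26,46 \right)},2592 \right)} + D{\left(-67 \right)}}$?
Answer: $\frac{1}{1586} \approx 0.00063052$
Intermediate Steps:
$p{\left(C,x \right)} = 6 + 3 x$
$D{\left(V \right)} = 1596$
$w{\left(H,F \right)} = -10$ ($w{\left(H,F \right)} = \left(-10\right) 1 = -10$)
$\frac{1}{w{\left(p{\left(26,46 \right)},2592 \right)} + D{\left(-67 \right)}} = \frac{1}{-10 + 1596} = \frac{1}{1586}$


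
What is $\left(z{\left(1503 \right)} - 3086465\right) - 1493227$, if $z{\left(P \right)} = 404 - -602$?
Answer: $-4578686$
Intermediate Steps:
$z{\left(P \right)} = 1006$ ($z{\left(P \right)} = 404 + 602 = 1006$)
$\left(z{\left(1503 \right)} - 3086465\right) - 1493227 = \left(1006 - 3086465\right) - 1493227 = -3085459 - 1493227 = -4578686$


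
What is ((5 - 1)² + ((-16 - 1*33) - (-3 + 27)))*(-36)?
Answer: 2052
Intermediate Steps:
((5 - 1)² + ((-16 - 1*33) - (-3 + 27)))*(-36) = (4² + ((-16 - 33) - 1*24))*(-36) = (16 + (-49 - 24))*(-36) = (16 - 73)*(-36) = -57*(-36) = 2052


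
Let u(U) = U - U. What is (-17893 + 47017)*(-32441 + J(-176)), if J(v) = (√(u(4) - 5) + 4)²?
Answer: -944491320 + 232992*I*√5 ≈ -9.4449e+8 + 5.2099e+5*I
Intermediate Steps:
u(U) = 0
J(v) = (4 + I*√5)² (J(v) = (√(0 - 5) + 4)² = (√(-5) + 4)² = (I*√5 + 4)² = (4 + I*√5)²)
(-17893 + 47017)*(-32441 + J(-176)) = (-17893 + 47017)*(-32441 + (4 + I*√5)²) = 29124*(-32441 + (4 + I*√5)²) = -944811684 + 29124*(4 + I*√5)²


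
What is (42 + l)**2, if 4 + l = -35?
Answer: 9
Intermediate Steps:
l = -39 (l = -4 - 35 = -39)
(42 + l)**2 = (42 - 39)**2 = 3**2 = 9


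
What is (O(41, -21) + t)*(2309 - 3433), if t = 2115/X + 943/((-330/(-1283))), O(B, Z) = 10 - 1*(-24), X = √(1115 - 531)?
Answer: -686252018/165 - 594315*√146/73 ≈ -4.2575e+6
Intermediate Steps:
X = 2*√146 (X = √584 = 2*√146 ≈ 24.166)
O(B, Z) = 34 (O(B, Z) = 10 + 24 = 34)
t = 1209869/330 + 2115*√146/292 (t = 2115/((2*√146)) + 943/((-330/(-1283))) = 2115*(√146/292) + 943/((-330*(-1/1283))) = 2115*√146/292 + 943/(330/1283) = 2115*√146/292 + 943*(1283/330) = 2115*√146/292 + 1209869/330 = 1209869/330 + 2115*√146/292 ≈ 3753.8)
(O(41, -21) + t)*(2309 - 3433) = (34 + (1209869/330 + 2115*√146/292))*(2309 - 3433) = (1221089/330 + 2115*√146/292)*(-1124) = -686252018/165 - 594315*√146/73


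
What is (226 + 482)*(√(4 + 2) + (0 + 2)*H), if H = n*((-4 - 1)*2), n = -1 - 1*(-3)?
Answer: -28320 + 708*√6 ≈ -26586.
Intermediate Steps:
n = 2 (n = -1 + 3 = 2)
H = -20 (H = 2*((-4 - 1)*2) = 2*(-5*2) = 2*(-10) = -20)
(226 + 482)*(√(4 + 2) + (0 + 2)*H) = (226 + 482)*(√(4 + 2) + (0 + 2)*(-20)) = 708*(√6 + 2*(-20)) = 708*(√6 - 40) = 708*(-40 + √6) = -28320 + 708*√6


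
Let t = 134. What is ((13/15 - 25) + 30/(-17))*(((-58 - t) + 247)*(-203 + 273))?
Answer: -5085080/51 ≈ -99708.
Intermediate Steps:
((13/15 - 25) + 30/(-17))*(((-58 - t) + 247)*(-203 + 273)) = ((13/15 - 25) + 30/(-17))*(((-58 - 1*134) + 247)*(-203 + 273)) = ((13*(1/15) - 25) + 30*(-1/17))*(((-58 - 134) + 247)*70) = ((13/15 - 25) - 30/17)*((-192 + 247)*70) = (-362/15 - 30/17)*(55*70) = -6604/255*3850 = -5085080/51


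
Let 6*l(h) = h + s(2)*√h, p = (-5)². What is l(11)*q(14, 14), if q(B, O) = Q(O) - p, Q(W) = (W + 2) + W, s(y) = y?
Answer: 55/6 + 5*√11/3 ≈ 14.694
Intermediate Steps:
Q(W) = 2 + 2*W (Q(W) = (2 + W) + W = 2 + 2*W)
p = 25
l(h) = √h/3 + h/6 (l(h) = (h + 2*√h)/6 = √h/3 + h/6)
q(B, O) = -23 + 2*O (q(B, O) = (2 + 2*O) - 1*25 = (2 + 2*O) - 25 = -23 + 2*O)
l(11)*q(14, 14) = (√11/3 + (⅙)*11)*(-23 + 2*14) = (√11/3 + 11/6)*(-23 + 28) = (11/6 + √11/3)*5 = 55/6 + 5*√11/3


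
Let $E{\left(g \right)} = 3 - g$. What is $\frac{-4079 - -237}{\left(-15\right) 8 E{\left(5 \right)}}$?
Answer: $- \frac{1921}{120} \approx -16.008$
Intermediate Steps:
$\frac{-4079 - -237}{\left(-15\right) 8 E{\left(5 \right)}} = \frac{-4079 - -237}{\left(-15\right) 8 \left(3 - 5\right)} = \frac{-4079 + 237}{\left(-120\right) \left(3 - 5\right)} = - \frac{3842}{\left(-120\right) \left(-2\right)} = - \frac{3842}{240} = \left(-3842\right) \frac{1}{240} = - \frac{1921}{120}$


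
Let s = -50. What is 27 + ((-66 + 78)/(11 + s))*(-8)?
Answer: 383/13 ≈ 29.462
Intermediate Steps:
27 + ((-66 + 78)/(11 + s))*(-8) = 27 + ((-66 + 78)/(11 - 50))*(-8) = 27 + (12/(-39))*(-8) = 27 + (12*(-1/39))*(-8) = 27 - 4/13*(-8) = 27 + 32/13 = 383/13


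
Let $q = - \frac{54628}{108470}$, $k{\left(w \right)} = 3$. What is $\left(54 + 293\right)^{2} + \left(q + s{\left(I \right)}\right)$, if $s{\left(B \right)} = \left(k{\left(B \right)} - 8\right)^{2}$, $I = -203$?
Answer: $\frac{6531710676}{54235} \approx 1.2043 \cdot 10^{5}$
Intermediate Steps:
$q = - \frac{27314}{54235}$ ($q = \left(-54628\right) \frac{1}{108470} = - \frac{27314}{54235} \approx -0.50362$)
$s{\left(B \right)} = 25$ ($s{\left(B \right)} = \left(3 - 8\right)^{2} = \left(-5\right)^{2} = 25$)
$\left(54 + 293\right)^{2} + \left(q + s{\left(I \right)}\right) = \left(54 + 293\right)^{2} + \left(- \frac{27314}{54235} + 25\right) = 347^{2} + \frac{1328561}{54235} = 120409 + \frac{1328561}{54235} = \frac{6531710676}{54235}$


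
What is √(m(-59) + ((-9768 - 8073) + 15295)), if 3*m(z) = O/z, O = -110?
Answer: 2*I*√19936041/177 ≈ 50.452*I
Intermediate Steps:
m(z) = -110/(3*z) (m(z) = (-110/z)/3 = -110/(3*z))
√(m(-59) + ((-9768 - 8073) + 15295)) = √(-110/3/(-59) + ((-9768 - 8073) + 15295)) = √(-110/3*(-1/59) + (-17841 + 15295)) = √(110/177 - 2546) = √(-450532/177) = 2*I*√19936041/177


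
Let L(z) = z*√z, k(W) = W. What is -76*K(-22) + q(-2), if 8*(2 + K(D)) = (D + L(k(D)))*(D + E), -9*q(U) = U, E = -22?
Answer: -81394/9 - 9196*I*√22 ≈ -9043.8 - 43133.0*I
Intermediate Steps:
q(U) = -U/9
L(z) = z^(3/2)
K(D) = -2 + (-22 + D)*(D + D^(3/2))/8 (K(D) = -2 + ((D + D^(3/2))*(D - 22))/8 = -2 + ((D + D^(3/2))*(-22 + D))/8 = -2 + ((-22 + D)*(D + D^(3/2)))/8 = -2 + (-22 + D)*(D + D^(3/2))/8)
-76*K(-22) + q(-2) = -76*(-2 - 11/4*(-22) - (-121)*I*√22/2 + (⅛)*(-22)² + (-22)^(5/2)/8) - ⅑*(-2) = -76*(-2 + 121/2 - (-121)*I*√22/2 + (⅛)*484 + (484*I*√22)/8) + 2/9 = -76*(-2 + 121/2 + 121*I*√22/2 + 121/2 + 121*I*√22/2) + 2/9 = -76*(119 + 121*I*√22) + 2/9 = (-9044 - 9196*I*√22) + 2/9 = -81394/9 - 9196*I*√22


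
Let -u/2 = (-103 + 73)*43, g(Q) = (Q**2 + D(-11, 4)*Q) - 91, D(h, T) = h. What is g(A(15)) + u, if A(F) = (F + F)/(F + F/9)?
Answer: 61811/25 ≈ 2472.4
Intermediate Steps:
A(F) = 9/5 (A(F) = (2*F)/(F + F*(1/9)) = (2*F)/(F + F/9) = (2*F)/((10*F/9)) = (2*F)*(9/(10*F)) = 9/5)
g(Q) = -91 + Q**2 - 11*Q (g(Q) = (Q**2 - 11*Q) - 91 = -91 + Q**2 - 11*Q)
u = 2580 (u = -2*(-103 + 73)*43 = -(-60)*43 = -2*(-1290) = 2580)
g(A(15)) + u = (-91 + (9/5)**2 - 11*9/5) + 2580 = (-91 + 81/25 - 99/5) + 2580 = -2689/25 + 2580 = 61811/25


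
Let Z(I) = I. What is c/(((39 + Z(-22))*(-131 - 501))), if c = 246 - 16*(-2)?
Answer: -139/5372 ≈ -0.025875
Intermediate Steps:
c = 278 (c = 246 + 32 = 278)
c/(((39 + Z(-22))*(-131 - 501))) = 278/(((39 - 22)*(-131 - 501))) = 278/((17*(-632))) = 278/(-10744) = 278*(-1/10744) = -139/5372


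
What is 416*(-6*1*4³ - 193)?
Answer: -240032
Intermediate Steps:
416*(-6*1*4³ - 193) = 416*(-6*64 - 193) = 416*(-384 - 193) = 416*(-577) = -240032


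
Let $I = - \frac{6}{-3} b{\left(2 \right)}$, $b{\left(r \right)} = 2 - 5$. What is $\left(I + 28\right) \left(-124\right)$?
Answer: $-2728$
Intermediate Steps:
$b{\left(r \right)} = -3$ ($b{\left(r \right)} = 2 - 5 = -3$)
$I = -6$ ($I = - \frac{6}{-3} \left(-3\right) = \left(-6\right) \left(- \frac{1}{3}\right) \left(-3\right) = 2 \left(-3\right) = -6$)
$\left(I + 28\right) \left(-124\right) = \left(-6 + 28\right) \left(-124\right) = 22 \left(-124\right) = -2728$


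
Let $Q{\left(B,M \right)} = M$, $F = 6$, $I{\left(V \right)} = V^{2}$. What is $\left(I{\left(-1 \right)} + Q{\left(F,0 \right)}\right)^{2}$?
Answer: $1$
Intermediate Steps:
$\left(I{\left(-1 \right)} + Q{\left(F,0 \right)}\right)^{2} = \left(\left(-1\right)^{2} + 0\right)^{2} = \left(1 + 0\right)^{2} = 1^{2} = 1$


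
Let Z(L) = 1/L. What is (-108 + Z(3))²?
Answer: 104329/9 ≈ 11592.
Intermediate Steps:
(-108 + Z(3))² = (-108 + 1/3)² = (-108 + ⅓)² = (-323/3)² = 104329/9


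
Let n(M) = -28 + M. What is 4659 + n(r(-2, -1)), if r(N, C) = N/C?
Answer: 4633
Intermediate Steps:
4659 + n(r(-2, -1)) = 4659 + (-28 - 2/(-1)) = 4659 + (-28 - 2*(-1)) = 4659 + (-28 + 2) = 4659 - 26 = 4633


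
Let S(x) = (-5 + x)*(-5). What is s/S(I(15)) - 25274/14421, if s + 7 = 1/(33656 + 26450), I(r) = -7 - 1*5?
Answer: -135192624701/73677033210 ≈ -1.8349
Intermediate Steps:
I(r) = -12 (I(r) = -7 - 5 = -12)
s = -420741/60106 (s = -7 + 1/(33656 + 26450) = -7 + 1/60106 = -420741/60106 ≈ -7.0000)
S(x) = 25 - 5*x
s/S(I(15)) - 25274/14421 = -420741/(60106*(25 - 5*(-12))) - 25274/14421 = -420741/(60106*(25 + 60)) - 25274*1/14421 = -420741/60106/85 - 25274/14421 = -420741/60106*1/85 - 25274/14421 = -420741/5109010 - 25274/14421 = -135192624701/73677033210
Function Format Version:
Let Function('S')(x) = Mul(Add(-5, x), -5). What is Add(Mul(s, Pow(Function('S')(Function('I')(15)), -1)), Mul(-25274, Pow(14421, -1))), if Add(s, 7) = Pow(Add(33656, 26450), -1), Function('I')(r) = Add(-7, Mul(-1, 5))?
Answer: Rational(-135192624701, 73677033210) ≈ -1.8349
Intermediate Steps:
Function('I')(r) = -12 (Function('I')(r) = Add(-7, -5) = -12)
s = Rational(-420741, 60106) (s = Add(-7, Pow(Add(33656, 26450), -1)) = Add(-7, Pow(60106, -1)) = Add(-7, Rational(1, 60106)) = Rational(-420741, 60106) ≈ -7.0000)
Function('S')(x) = Add(25, Mul(-5, x))
Add(Mul(s, Pow(Function('S')(Function('I')(15)), -1)), Mul(-25274, Pow(14421, -1))) = Add(Mul(Rational(-420741, 60106), Pow(Add(25, Mul(-5, -12)), -1)), Mul(-25274, Pow(14421, -1))) = Add(Mul(Rational(-420741, 60106), Pow(Add(25, 60), -1)), Mul(-25274, Rational(1, 14421))) = Add(Mul(Rational(-420741, 60106), Pow(85, -1)), Rational(-25274, 14421)) = Add(Mul(Rational(-420741, 60106), Rational(1, 85)), Rational(-25274, 14421)) = Add(Rational(-420741, 5109010), Rational(-25274, 14421)) = Rational(-135192624701, 73677033210)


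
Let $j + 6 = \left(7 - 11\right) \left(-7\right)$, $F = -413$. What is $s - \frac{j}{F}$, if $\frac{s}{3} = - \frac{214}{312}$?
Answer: $- \frac{43047}{21476} \approx -2.0044$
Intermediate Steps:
$s = - \frac{107}{52}$ ($s = 3 \left(- \frac{214}{312}\right) = 3 \left(\left(-214\right) \frac{1}{312}\right) = 3 \left(- \frac{107}{156}\right) = - \frac{107}{52} \approx -2.0577$)
$j = 22$ ($j = -6 + \left(7 - 11\right) \left(-7\right) = -6 - -28 = -6 + 28 = 22$)
$s - \frac{j}{F} = - \frac{107}{52} - \frac{22}{-413} = - \frac{107}{52} - 22 \left(- \frac{1}{413}\right) = - \frac{107}{52} - - \frac{22}{413} = - \frac{107}{52} + \frac{22}{413} = - \frac{43047}{21476}$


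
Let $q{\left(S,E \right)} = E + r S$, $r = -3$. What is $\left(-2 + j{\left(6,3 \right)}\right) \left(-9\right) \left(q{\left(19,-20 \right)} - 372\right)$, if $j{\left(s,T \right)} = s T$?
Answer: $64656$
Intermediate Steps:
$q{\left(S,E \right)} = E - 3 S$
$j{\left(s,T \right)} = T s$
$\left(-2 + j{\left(6,3 \right)}\right) \left(-9\right) \left(q{\left(19,-20 \right)} - 372\right) = \left(-2 + 3 \cdot 6\right) \left(-9\right) \left(\left(-20 - 57\right) - 372\right) = \left(-2 + 18\right) \left(-9\right) \left(\left(-20 - 57\right) - 372\right) = 16 \left(-9\right) \left(-77 - 372\right) = \left(-144\right) \left(-449\right) = 64656$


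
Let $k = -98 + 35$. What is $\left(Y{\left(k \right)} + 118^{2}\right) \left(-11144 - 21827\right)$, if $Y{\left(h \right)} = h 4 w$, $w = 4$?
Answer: $-425853436$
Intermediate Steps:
$k = -63$
$Y{\left(h \right)} = 16 h$ ($Y{\left(h \right)} = h 4 \cdot 4 = 4 h 4 = 16 h$)
$\left(Y{\left(k \right)} + 118^{2}\right) \left(-11144 - 21827\right) = \left(16 \left(-63\right) + 118^{2}\right) \left(-11144 - 21827\right) = \left(-1008 + 13924\right) \left(-32971\right) = 12916 \left(-32971\right) = -425853436$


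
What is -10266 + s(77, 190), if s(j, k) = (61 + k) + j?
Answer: -9938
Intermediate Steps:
s(j, k) = 61 + j + k
-10266 + s(77, 190) = -10266 + (61 + 77 + 190) = -10266 + 328 = -9938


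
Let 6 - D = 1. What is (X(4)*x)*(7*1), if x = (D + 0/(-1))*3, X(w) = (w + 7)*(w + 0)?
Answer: 4620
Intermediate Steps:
D = 5 (D = 6 - 1*1 = 6 - 1 = 5)
X(w) = w*(7 + w) (X(w) = (7 + w)*w = w*(7 + w))
x = 15 (x = (5 + 0/(-1))*3 = (5 + 0*(-1))*3 = (5 + 0)*3 = 5*3 = 15)
(X(4)*x)*(7*1) = ((4*(7 + 4))*15)*(7*1) = ((4*11)*15)*7 = (44*15)*7 = 660*7 = 4620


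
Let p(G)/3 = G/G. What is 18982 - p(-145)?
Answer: 18979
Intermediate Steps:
p(G) = 3 (p(G) = 3*(G/G) = 3*1 = 3)
18982 - p(-145) = 18982 - 1*3 = 18982 - 3 = 18979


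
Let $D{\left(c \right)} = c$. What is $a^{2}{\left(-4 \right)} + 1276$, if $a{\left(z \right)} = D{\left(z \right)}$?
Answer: $1292$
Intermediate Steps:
$a{\left(z \right)} = z$
$a^{2}{\left(-4 \right)} + 1276 = \left(-4\right)^{2} + 1276 = 16 + 1276 = 1292$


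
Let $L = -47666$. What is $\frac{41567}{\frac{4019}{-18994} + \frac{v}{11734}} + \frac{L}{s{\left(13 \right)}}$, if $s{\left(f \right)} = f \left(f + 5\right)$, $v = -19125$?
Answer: $- \frac{273425274718328}{12004761483} \approx -22776.0$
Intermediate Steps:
$s{\left(f \right)} = f \left(5 + f\right)$
$\frac{41567}{\frac{4019}{-18994} + \frac{v}{11734}} + \frac{L}{s{\left(13 \right)}} = \frac{41567}{\frac{4019}{-18994} - \frac{19125}{11734}} - \frac{47666}{13 \left(5 + 13\right)} = \frac{41567}{4019 \left(- \frac{1}{18994}\right) - \frac{19125}{11734}} - \frac{47666}{13 \cdot 18} = \frac{41567}{- \frac{4019}{18994} - \frac{19125}{11734}} - \frac{47666}{234} = \frac{41567}{- \frac{102604799}{55718899}} - \frac{23833}{117} = 41567 \left(- \frac{55718899}{102604799}\right) - \frac{23833}{117} = - \frac{2316067474733}{102604799} - \frac{23833}{117} = - \frac{273425274718328}{12004761483}$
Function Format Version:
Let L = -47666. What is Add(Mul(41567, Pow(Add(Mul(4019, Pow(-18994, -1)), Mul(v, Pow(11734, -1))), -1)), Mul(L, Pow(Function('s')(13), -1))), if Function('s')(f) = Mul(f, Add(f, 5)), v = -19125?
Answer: Rational(-273425274718328, 12004761483) ≈ -22776.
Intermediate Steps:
Function('s')(f) = Mul(f, Add(5, f))
Add(Mul(41567, Pow(Add(Mul(4019, Pow(-18994, -1)), Mul(v, Pow(11734, -1))), -1)), Mul(L, Pow(Function('s')(13), -1))) = Add(Mul(41567, Pow(Add(Mul(4019, Pow(-18994, -1)), Mul(-19125, Pow(11734, -1))), -1)), Mul(-47666, Pow(Mul(13, Add(5, 13)), -1))) = Add(Mul(41567, Pow(Add(Mul(4019, Rational(-1, 18994)), Mul(-19125, Rational(1, 11734))), -1)), Mul(-47666, Pow(Mul(13, 18), -1))) = Add(Mul(41567, Pow(Add(Rational(-4019, 18994), Rational(-19125, 11734)), -1)), Mul(-47666, Pow(234, -1))) = Add(Mul(41567, Pow(Rational(-102604799, 55718899), -1)), Mul(-47666, Rational(1, 234))) = Add(Mul(41567, Rational(-55718899, 102604799)), Rational(-23833, 117)) = Add(Rational(-2316067474733, 102604799), Rational(-23833, 117)) = Rational(-273425274718328, 12004761483)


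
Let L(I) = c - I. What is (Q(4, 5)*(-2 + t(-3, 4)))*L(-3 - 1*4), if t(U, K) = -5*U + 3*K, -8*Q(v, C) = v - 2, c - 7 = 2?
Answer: -100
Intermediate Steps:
c = 9 (c = 7 + 2 = 9)
Q(v, C) = 1/4 - v/8 (Q(v, C) = -(v - 2)/8 = -(-2 + v)/8 = 1/4 - v/8)
L(I) = 9 - I
(Q(4, 5)*(-2 + t(-3, 4)))*L(-3 - 1*4) = ((1/4 - 1/8*4)*(-2 + (-5*(-3) + 3*4)))*(9 - (-3 - 1*4)) = ((1/4 - 1/2)*(-2 + (15 + 12)))*(9 - (-3 - 4)) = (-(-2 + 27)/4)*(9 - 1*(-7)) = (-1/4*25)*(9 + 7) = -25/4*16 = -100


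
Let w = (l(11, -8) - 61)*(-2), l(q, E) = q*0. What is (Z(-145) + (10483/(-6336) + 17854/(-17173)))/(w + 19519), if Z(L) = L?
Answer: -1460938733/194281858368 ≈ -0.0075197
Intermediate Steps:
l(q, E) = 0
w = 122 (w = (0 - 61)*(-2) = -61*(-2) = 122)
(Z(-145) + (10483/(-6336) + 17854/(-17173)))/(w + 19519) = (-145 + (10483/(-6336) + 17854/(-17173)))/(122 + 19519) = (-145 + (10483*(-1/6336) + 17854*(-1/17173)))/19641 = (-145 + (-953/576 - 17854/17173))*(1/19641) = (-145 - 26649773/9891648)*(1/19641) = -1460938733/9891648*1/19641 = -1460938733/194281858368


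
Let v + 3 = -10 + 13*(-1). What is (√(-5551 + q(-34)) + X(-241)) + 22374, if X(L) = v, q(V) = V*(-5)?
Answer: 22348 + I*√5381 ≈ 22348.0 + 73.355*I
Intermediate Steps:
q(V) = -5*V
v = -26 (v = -3 + (-10 + 13*(-1)) = -3 + (-10 - 13) = -3 - 23 = -26)
X(L) = -26
(√(-5551 + q(-34)) + X(-241)) + 22374 = (√(-5551 - 5*(-34)) - 26) + 22374 = (√(-5551 + 170) - 26) + 22374 = (√(-5381) - 26) + 22374 = (I*√5381 - 26) + 22374 = (-26 + I*√5381) + 22374 = 22348 + I*√5381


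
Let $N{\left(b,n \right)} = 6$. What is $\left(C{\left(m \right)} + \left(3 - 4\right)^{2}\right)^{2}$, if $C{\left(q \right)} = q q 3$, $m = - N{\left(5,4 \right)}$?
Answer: $11881$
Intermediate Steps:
$m = -6$ ($m = \left(-1\right) 6 = -6$)
$C{\left(q \right)} = 3 q^{2}$ ($C{\left(q \right)} = q^{2} \cdot 3 = 3 q^{2}$)
$\left(C{\left(m \right)} + \left(3 - 4\right)^{2}\right)^{2} = \left(3 \left(-6\right)^{2} + \left(3 - 4\right)^{2}\right)^{2} = \left(3 \cdot 36 + \left(-1\right)^{2}\right)^{2} = \left(108 + 1\right)^{2} = 109^{2} = 11881$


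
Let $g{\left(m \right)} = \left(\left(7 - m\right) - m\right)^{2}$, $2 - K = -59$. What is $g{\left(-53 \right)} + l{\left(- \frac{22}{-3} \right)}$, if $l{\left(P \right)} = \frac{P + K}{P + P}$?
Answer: $\frac{562041}{44} \approx 12774.0$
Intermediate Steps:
$K = 61$ ($K = 2 - -59 = 2 + 59 = 61$)
$l{\left(P \right)} = \frac{61 + P}{2 P}$ ($l{\left(P \right)} = \frac{P + 61}{P + P} = \frac{61 + P}{2 P}$)
$g{\left(m \right)} = \left(7 - 2 m\right)^{2}$
$g{\left(-53 \right)} + l{\left(- \frac{22}{-3} \right)} = \left(-7 + 2 \left(-53\right)\right)^{2} + \frac{61 - \frac{22}{-3}}{2 \left(- \frac{22}{-3}\right)} = \left(-7 - 106\right)^{2} + \frac{61 - - \frac{22}{3}}{2 \left(\left(-22\right) \left(- \frac{1}{3}\right)\right)} = \left(-113\right)^{2} + \frac{61 + \frac{22}{3}}{2 \cdot \frac{22}{3}} = 12769 + \frac{1}{2} \cdot \frac{3}{22} \cdot \frac{205}{3} = 12769 + \frac{205}{44} = \frac{562041}{44}$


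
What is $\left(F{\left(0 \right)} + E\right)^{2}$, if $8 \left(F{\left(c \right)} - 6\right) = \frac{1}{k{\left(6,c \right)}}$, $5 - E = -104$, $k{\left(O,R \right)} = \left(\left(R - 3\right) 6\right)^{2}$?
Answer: $\frac{88852282561}{6718464} \approx 13225.0$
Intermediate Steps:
$k{\left(O,R \right)} = \left(-18 + 6 R\right)^{2}$ ($k{\left(O,R \right)} = \left(\left(-3 + R\right) 6\right)^{2} = \left(-18 + 6 R\right)^{2}$)
$E = 109$ ($E = 5 - -104 = 5 + 104 = 109$)
$F{\left(c \right)} = 6 + \frac{1}{288 \left(-3 + c\right)^{2}}$ ($F{\left(c \right)} = 6 + \frac{1}{8 \cdot 36 \left(-3 + c\right)^{2}} = 6 + \frac{\frac{1}{36} \frac{1}{\left(-3 + c\right)^{2}}}{8} = 6 + \frac{1}{288 \left(-3 + c\right)^{2}}$)
$\left(F{\left(0 \right)} + E\right)^{2} = \left(\left(6 + \frac{1}{288 \left(-3 + 0\right)^{2}}\right) + 109\right)^{2} = \left(\left(6 + \frac{1}{288 \cdot 9}\right) + 109\right)^{2} = \left(\left(6 + \frac{1}{288} \cdot \frac{1}{9}\right) + 109\right)^{2} = \left(\left(6 + \frac{1}{2592}\right) + 109\right)^{2} = \left(\frac{15553}{2592} + 109\right)^{2} = \left(\frac{298081}{2592}\right)^{2} = \frac{88852282561}{6718464}$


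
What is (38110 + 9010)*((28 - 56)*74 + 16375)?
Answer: 673957360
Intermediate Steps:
(38110 + 9010)*((28 - 56)*74 + 16375) = 47120*(-28*74 + 16375) = 47120*(-2072 + 16375) = 47120*14303 = 673957360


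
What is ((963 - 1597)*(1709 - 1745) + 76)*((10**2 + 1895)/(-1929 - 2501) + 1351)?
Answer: 13700921150/443 ≈ 3.0928e+7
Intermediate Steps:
((963 - 1597)*(1709 - 1745) + 76)*((10**2 + 1895)/(-1929 - 2501) + 1351) = (-634*(-36) + 76)*((100 + 1895)/(-4430) + 1351) = (22824 + 76)*(1995*(-1/4430) + 1351) = 22900*(-399/886 + 1351) = 22900*(1196587/886) = 13700921150/443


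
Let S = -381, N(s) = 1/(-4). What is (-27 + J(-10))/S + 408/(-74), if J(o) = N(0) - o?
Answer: -102781/18796 ≈ -5.4682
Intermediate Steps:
N(s) = -¼
J(o) = -¼ - o
(-27 + J(-10))/S + 408/(-74) = (-27 + (-¼ - 1*(-10)))/(-381) + 408/(-74) = (-27 + (-¼ + 10))*(-1/381) + 408*(-1/74) = (-27 + 39/4)*(-1/381) - 204/37 = -69/4*(-1/381) - 204/37 = 23/508 - 204/37 = -102781/18796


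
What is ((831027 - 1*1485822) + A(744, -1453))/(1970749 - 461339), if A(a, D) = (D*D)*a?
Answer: 1570084701/1509410 ≈ 1040.2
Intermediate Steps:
A(a, D) = a*D**2 (A(a, D) = D**2*a = a*D**2)
((831027 - 1*1485822) + A(744, -1453))/(1970749 - 461339) = ((831027 - 1*1485822) + 744*(-1453)**2)/(1970749 - 461339) = ((831027 - 1485822) + 744*2111209)/1509410 = (-654795 + 1570739496)*(1/1509410) = 1570084701*(1/1509410) = 1570084701/1509410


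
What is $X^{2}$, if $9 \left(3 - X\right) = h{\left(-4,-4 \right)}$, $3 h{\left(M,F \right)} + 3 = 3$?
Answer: $9$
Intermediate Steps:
$h{\left(M,F \right)} = 0$ ($h{\left(M,F \right)} = -1 + \frac{1}{3} \cdot 3 = -1 + 1 = 0$)
$X = 3$ ($X = 3 - 0 = 3 + 0 = 3$)
$X^{2} = 3^{2} = 9$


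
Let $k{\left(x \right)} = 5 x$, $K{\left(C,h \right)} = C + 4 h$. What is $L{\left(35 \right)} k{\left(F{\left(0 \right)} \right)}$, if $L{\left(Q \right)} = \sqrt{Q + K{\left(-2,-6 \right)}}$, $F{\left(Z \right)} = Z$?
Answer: $0$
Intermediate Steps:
$L{\left(Q \right)} = \sqrt{-26 + Q}$ ($L{\left(Q \right)} = \sqrt{Q + \left(-2 + 4 \left(-6\right)\right)} = \sqrt{Q - 26} = \sqrt{-26 + Q}$)
$L{\left(35 \right)} k{\left(F{\left(0 \right)} \right)} = \sqrt{-26 + 35} \cdot 5 \cdot 0 = \sqrt{9} \cdot 0 = 3 \cdot 0 = 0$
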